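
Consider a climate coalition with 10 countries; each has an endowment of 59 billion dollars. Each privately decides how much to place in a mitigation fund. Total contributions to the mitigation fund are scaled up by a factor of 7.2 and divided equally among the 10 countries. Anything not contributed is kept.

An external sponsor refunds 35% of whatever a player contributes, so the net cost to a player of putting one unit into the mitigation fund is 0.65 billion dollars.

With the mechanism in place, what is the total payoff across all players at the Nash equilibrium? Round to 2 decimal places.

4454.50 billion dollars

With the mechanism, a contributed unit returns (7.2/10) / 0.65 = 1.1077 per unit of net cost to the contributor — now above 1 — so contributing fully is weakly dominant for every player.
So the Nash equilibrium is full contribution by all 10; the group earns 10 × (59 × 0.35 + 7.2 × 59) = 4454.50.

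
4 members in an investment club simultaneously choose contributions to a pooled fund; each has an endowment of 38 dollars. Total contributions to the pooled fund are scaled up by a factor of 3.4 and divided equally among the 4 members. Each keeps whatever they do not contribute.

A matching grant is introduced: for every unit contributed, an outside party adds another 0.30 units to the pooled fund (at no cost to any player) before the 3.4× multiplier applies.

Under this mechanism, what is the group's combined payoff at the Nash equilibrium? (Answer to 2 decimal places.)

671.84 dollars

Under the mechanism each unit contributed yields 3.4 × 1.30 / 4 = 1.1050 back to its contributor per unit of net cost, which exceeds 1, making full contribution the dominant choice for everyone.
At the Nash equilibrium everyone contributes 38. Group total payoff = 3.4 × 1.30 × 152 = 671.84.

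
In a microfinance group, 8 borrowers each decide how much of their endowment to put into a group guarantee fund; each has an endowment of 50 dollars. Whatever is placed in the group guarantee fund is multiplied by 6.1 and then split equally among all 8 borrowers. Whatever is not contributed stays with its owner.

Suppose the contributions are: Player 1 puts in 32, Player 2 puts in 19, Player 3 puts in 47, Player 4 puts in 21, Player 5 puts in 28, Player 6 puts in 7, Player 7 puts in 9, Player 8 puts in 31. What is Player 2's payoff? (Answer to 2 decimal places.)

178.93 dollars

Total contributed: 32 + 19 + 47 + 21 + 28 + 7 + 9 + 31 = 194.
Each receives 6.1 × 194 / 8 = 147.93 from the group guarantee fund.
Player 2 keeps 50 − 19 = 31, so Player 2's payoff is 31 + 147.93 = 178.93.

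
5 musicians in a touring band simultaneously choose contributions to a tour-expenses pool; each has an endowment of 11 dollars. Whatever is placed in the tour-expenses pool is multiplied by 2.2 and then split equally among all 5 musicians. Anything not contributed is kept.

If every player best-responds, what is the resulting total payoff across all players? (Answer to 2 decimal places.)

Each contributed unit returns 2.2/5 = 0.4400 to its contributor — below 1 — so contributing 0 is dominant for every player. At the Nash equilibrium everyone keeps their 11, and the group total is 5 × 11 = 55.

55.00 dollars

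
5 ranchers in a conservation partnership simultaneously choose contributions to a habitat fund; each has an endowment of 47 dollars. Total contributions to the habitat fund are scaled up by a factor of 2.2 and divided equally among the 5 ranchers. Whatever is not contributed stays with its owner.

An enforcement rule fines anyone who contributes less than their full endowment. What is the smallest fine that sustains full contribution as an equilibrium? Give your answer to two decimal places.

Given the others contribute fully, the best deviation is to contribute 0 (any partial contribution still incurs the fine and gives up units whose private return 0.4400 is below 1).
Deviating from 47 to 0 saves 47 dollars but forfeits the deviator's share of the drop in the habitat fund: 2.2/5 × 47 = 20.68.
So the deviation gain is 47 − 20.68 = 26.32, and the fine must be at least 26.32 dollars to wipe it out.

26.32 dollars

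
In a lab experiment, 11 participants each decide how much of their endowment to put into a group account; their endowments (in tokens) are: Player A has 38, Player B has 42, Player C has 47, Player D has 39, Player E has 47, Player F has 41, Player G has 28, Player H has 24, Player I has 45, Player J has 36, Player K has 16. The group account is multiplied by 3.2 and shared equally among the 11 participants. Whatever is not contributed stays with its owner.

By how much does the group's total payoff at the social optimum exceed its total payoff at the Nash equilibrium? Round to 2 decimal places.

The private return per contributed unit is 3.2/11 = 0.2909 < 1 for every player regardless of endowment, so the Nash equilibrium is zero contribution and the group total is Σ E_j = 38 + 42 + 47 + 39 + 47 + 41 + 28 + 24 + 45 + 36 + 16 = 403.
Each contributed unit returns 3.200 to the group, so the social optimum is full contribution by everyone: group total = 3.200 × 403 = 1289.60.
Efficiency loss = (3.200 − 1) × 403 = 886.60.

886.60 tokens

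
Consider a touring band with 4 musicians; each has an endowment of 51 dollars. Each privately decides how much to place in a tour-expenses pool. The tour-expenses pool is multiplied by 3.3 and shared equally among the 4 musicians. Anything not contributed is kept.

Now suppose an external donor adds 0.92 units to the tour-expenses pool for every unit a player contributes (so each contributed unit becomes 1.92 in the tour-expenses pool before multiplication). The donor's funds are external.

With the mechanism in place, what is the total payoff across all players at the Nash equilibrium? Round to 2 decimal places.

With the mechanism, a contributed unit returns 3.3 × 1.92 / 4 = 1.5840 per unit of net cost to the contributor — now above 1 — so contributing fully is weakly dominant for every player.
At the Nash equilibrium everyone contributes 51. Group total payoff = 3.3 × 1.92 × 204 = 1292.54.

1292.54 dollars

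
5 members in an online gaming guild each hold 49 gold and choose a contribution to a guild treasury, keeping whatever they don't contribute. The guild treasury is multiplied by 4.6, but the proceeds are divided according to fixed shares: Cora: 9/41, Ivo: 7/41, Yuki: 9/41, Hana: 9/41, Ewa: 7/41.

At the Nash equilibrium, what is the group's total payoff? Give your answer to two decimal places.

774.20 gold

Each unit j contributes comes back to j as 4.6 × (j's share), so j prefers to contribute only if that share exceeds 1/4.6 = 0.2174; otherwise keeping the unit dominates.
The shares above 0.2174 belong to Cora, Yuki and Hana, contributing 49 each; the remaining 2 contribute 0. Total contributed: 147.
The guild treasury pays out 4.6 × 147 = 676.20 in total (split across the unequal shares, but the aggregate is all that matters for the group sum).
The 2 free-riders keep 49 each, adding 98. Group total = 98 + 676.20 = 774.20.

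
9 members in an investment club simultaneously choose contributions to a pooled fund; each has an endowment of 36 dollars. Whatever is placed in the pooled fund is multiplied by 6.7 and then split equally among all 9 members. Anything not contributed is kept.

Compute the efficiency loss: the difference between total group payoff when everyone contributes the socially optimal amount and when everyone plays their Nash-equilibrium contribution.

Each contributed unit returns 6.7/9 = 0.7444 to its contributor — below 1 — so contributing 0 is dominant for every player. At the Nash equilibrium everyone keeps their 36, and the group total is 9 × 36 = 324.
Each contributed unit returns 6.700 to the group as a whole (0.7444 to each of 9 players), which exceeds 1, so the social optimum is full contribution: group total = 6.700 × 324 = 2170.80.
Efficiency loss = 2170.80 − 324 = 1846.80.

1846.80 dollars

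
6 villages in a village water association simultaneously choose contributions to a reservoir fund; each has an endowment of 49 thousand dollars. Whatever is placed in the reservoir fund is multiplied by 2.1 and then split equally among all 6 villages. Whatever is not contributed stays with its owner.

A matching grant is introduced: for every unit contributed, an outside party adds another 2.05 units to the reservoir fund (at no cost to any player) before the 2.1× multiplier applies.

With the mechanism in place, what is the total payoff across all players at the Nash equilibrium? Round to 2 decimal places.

With the mechanism, a contributed unit returns 2.1 × 3.05 / 6 = 1.0675 per unit of net cost to the contributor — now above 1 — so contributing fully is weakly dominant for every player.
At the Nash equilibrium everyone contributes 49. Group total payoff = 2.1 × 3.05 × 294 = 1883.07.

1883.07 thousand dollars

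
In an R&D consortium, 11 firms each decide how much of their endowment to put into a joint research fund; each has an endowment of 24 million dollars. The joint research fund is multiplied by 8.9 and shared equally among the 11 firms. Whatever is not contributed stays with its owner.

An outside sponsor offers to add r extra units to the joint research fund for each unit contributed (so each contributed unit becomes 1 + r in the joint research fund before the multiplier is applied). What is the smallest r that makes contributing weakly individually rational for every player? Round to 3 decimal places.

With matching at rate r, one contributed unit becomes (1 + r) in the joint research fund and returns 8.9 × (1 + r) / 11 to the contributor.
Setting this equal to 1: 1 + r = 11/8.9 = 1.2360.
So the minimum matching rate is r = 1.2360 − 1 = 0.236.

0.236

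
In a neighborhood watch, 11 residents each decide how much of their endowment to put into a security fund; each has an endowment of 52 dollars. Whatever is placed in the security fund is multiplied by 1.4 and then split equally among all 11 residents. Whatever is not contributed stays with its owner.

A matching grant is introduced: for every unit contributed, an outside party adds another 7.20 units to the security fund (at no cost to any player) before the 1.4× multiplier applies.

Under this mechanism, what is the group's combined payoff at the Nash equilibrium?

6566.56 dollars

Under the mechanism each unit contributed yields 1.4 × 8.20 / 11 = 1.0436 back to its contributor per unit of net cost, which exceeds 1, making full contribution the dominant choice for everyone.
At the Nash equilibrium everyone contributes 52. Group total payoff = 1.4 × 8.20 × 572 = 6566.56.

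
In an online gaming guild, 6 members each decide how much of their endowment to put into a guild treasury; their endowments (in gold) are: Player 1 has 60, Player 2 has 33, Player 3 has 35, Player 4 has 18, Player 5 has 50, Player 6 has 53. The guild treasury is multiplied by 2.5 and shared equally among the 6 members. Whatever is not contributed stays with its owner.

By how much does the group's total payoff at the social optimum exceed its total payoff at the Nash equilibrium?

373.50 gold

The private return per contributed unit is 2.5/6 = 0.4167 < 1 for every player regardless of endowment, so the Nash equilibrium is zero contribution and the group total is Σ E_j = 60 + 33 + 35 + 18 + 50 + 53 = 249.
Each contributed unit returns 2.500 to the group, so the social optimum is full contribution by everyone: group total = 2.500 × 249 = 622.50.
Efficiency loss = (2.500 − 1) × 249 = 373.50.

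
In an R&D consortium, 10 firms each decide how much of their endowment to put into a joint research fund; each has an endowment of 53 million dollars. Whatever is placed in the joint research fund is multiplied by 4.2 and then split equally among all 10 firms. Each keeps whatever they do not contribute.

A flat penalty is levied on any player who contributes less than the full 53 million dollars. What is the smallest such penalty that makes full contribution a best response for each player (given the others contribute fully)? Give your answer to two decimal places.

30.74 million dollars

Given the others contribute fully, the best deviation is to contribute 0 (any partial contribution still incurs the fine and gives up units whose private return 0.4200 is below 1).
Deviating from 53 to 0 saves 53 million dollars but forfeits the deviator's share of the drop in the joint research fund: 4.2/10 × 53 = 22.26.
So the deviation gain is 53 − 22.26 = 30.74, and the fine must be at least 30.74 million dollars to wipe it out.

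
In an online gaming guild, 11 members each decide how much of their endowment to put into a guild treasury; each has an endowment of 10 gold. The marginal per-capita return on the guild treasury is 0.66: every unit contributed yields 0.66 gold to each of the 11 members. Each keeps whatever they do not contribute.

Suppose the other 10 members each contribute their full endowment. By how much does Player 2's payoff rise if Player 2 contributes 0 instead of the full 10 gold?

Switching from a contribution of 10 to 0 lets Player 2 keep an extra 10 gold, but lowers the guild treasury by 10, which costs Player 2 their own share of that drop: 0.66 × 10 = 6.60.
Net gain = 10 − 6.60 = 3.40. The private return per contributed unit (0.66) is below 1, so free-riding is indeed the best response regardless of what the others do.

3.40 gold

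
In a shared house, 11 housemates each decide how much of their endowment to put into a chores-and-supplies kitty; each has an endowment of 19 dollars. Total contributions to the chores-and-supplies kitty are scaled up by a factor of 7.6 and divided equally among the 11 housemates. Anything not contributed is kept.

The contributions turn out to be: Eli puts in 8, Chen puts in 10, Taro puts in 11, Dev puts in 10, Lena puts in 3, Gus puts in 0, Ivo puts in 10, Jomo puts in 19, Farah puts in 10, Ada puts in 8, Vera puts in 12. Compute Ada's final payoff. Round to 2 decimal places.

80.78 dollars

Total contributed: 8 + 10 + 11 + 10 + 3 + 0 + 10 + 19 + 10 + 8 + 12 = 101.
Each receives 7.6 × 101 / 11 = 69.78 from the chores-and-supplies kitty.
Ada keeps 19 − 8 = 11, so Ada's payoff is 11 + 69.78 = 80.78.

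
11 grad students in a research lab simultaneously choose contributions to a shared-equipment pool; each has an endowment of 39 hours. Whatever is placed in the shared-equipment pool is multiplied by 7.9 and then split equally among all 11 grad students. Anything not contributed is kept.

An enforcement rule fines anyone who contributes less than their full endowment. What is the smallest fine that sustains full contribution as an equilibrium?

Given the others contribute fully, the best deviation is to contribute 0 (any partial contribution still incurs the fine and gives up units whose private return 0.7182 is below 1).
Deviating from 39 to 0 saves 39 hours but forfeits the deviator's share of the drop in the shared-equipment pool: 7.9/11 × 39 = 28.01.
So the deviation gain is 39 − 28.01 = 10.99, and the fine must be at least 10.99 hours to wipe it out.

10.99 hours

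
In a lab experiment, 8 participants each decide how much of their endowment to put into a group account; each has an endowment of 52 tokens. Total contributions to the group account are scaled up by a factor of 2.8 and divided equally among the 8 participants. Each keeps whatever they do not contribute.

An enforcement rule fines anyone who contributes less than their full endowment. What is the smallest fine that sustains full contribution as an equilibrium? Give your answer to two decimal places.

33.80 tokens

Given the others contribute fully, the best deviation is to contribute 0 (any partial contribution still incurs the fine and gives up units whose private return 0.3500 is below 1).
Deviating from 52 to 0 saves 52 tokens but forfeits the deviator's share of the drop in the group account: 2.8/8 × 52 = 18.20.
So the deviation gain is 52 − 18.20 = 33.80, and the fine must be at least 33.80 tokens to wipe it out.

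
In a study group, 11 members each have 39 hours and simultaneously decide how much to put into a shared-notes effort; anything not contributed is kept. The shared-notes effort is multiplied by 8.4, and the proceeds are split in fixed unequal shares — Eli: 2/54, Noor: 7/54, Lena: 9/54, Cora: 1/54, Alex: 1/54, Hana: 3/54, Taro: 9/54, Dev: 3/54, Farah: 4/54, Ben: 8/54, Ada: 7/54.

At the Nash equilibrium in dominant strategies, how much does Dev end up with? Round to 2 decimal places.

A player with share s gets back 8.4·s per unit contributed, so full contribution is dominant for anyone with s > 1/8.4 = 0.1190 and zero contribution is dominant for anyone below.
Noor, Lena, Taro, Ben and Ada are above the threshold, contributing 39 each; the remaining 6 contribute 0. Total contributed: 195.
Dev keeps 39 and receives 8.4 × 195 × 3/54 = 91.00 from the shared-notes effort, for a payoff of 130.00.

130.00 hours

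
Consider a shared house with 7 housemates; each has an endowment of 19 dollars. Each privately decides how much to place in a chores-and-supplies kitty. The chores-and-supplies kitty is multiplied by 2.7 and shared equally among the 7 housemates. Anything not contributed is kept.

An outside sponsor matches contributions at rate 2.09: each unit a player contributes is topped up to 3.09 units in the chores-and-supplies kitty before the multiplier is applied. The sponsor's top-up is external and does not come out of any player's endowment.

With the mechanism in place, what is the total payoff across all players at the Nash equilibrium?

The effective private return per unit is now 2.7 × 3.09 / 7 = 1.1919 > 1, so every player's dominant strategy flips to full contribution.
So the Nash equilibrium is full contribution by all 7; the group earns 2.7 × 3.09 × 133 = 1109.62.

1109.62 dollars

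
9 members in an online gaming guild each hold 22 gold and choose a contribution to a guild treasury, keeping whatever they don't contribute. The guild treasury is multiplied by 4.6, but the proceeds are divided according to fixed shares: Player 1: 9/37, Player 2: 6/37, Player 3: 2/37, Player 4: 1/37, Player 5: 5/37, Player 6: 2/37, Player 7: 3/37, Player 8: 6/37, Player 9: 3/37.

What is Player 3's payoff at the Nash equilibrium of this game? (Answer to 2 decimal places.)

Player j's private return per contributed unit is 4.6 × (j's share). Contributing is weakly dominant for j when that share is at least 1/4.6 = 0.2174, and contributing 0 is dominant otherwise.
Player 1 alone (share 9/37) is above the threshold, contributing 22; the remaining 8 contribute 0. Total contributed: 22.
Player 3 keeps 22 and receives 4.6 × 22 × 2/37 = 5.47 from the guild treasury, for a payoff of 27.47.

27.47 gold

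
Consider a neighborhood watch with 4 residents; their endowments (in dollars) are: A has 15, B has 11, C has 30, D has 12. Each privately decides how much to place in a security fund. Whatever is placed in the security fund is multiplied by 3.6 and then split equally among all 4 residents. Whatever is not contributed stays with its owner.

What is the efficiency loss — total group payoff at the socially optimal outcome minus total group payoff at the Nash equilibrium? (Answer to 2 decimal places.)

The private return per contributed unit is 3.6/4 = 0.9000 < 1 for every player regardless of endowment, so the Nash equilibrium is zero contribution and the group total is Σ E_j = 15 + 11 + 30 + 12 = 68.
Each contributed unit returns 3.600 to the group, so the social optimum is full contribution by everyone: group total = 3.600 × 68 = 244.80.
Efficiency loss = (3.600 − 1) × 68 = 176.80.

176.80 dollars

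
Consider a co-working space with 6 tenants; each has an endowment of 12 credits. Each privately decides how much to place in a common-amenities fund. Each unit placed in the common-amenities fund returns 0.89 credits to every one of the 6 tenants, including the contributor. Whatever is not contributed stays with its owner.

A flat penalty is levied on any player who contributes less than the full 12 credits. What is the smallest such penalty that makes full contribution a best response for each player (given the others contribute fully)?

Given the others contribute fully, the best deviation is to contribute 0 (any partial contribution still incurs the fine and gives up units whose private return 0.89 is below 1).
Deviating from 12 to 0 saves 12 credits but forfeits the deviator's share of the drop in the common-amenities fund: 0.89 × 12 = 10.68.
So the deviation gain is 12 − 10.68 = 1.32, and the fine must be at least 1.32 credits to wipe it out.

1.32 credits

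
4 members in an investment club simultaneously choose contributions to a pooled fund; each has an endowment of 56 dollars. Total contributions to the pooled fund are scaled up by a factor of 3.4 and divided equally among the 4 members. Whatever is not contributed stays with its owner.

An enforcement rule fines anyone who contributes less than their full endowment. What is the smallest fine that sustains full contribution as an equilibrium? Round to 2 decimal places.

8.40 dollars

Given the others contribute fully, the best deviation is to contribute 0 (any partial contribution still incurs the fine and gives up units whose private return 0.8500 is below 1).
Deviating from 56 to 0 saves 56 dollars but forfeits the deviator's share of the drop in the pooled fund: 3.4/4 × 56 = 47.60.
So the deviation gain is 56 − 47.60 = 8.40, and the fine must be at least 8.40 dollars to wipe it out.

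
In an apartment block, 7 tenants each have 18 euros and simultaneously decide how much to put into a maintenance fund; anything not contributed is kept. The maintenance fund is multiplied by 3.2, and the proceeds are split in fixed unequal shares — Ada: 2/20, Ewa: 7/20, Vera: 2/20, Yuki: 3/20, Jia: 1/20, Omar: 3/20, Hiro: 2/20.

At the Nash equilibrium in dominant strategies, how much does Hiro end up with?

23.76 euros

A player with share s gets back 3.2·s per unit contributed, so full contribution is dominant for anyone with s > 1/3.2 = 0.3125 and zero contribution is dominant for anyone below.
Only Ewa (7/20) clears that bar, contributing 18; the remaining 6 contribute 0. Total contributed: 18.
Hiro keeps 18 and receives 3.2 × 18 × 2/20 = 5.76 from the maintenance fund, for a payoff of 23.76.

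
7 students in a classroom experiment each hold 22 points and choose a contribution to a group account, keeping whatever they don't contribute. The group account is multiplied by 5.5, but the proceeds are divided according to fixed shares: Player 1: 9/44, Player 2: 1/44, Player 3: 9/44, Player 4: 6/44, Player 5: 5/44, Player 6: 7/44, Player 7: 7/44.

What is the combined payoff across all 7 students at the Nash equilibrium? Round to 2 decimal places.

Each unit j contributes comes back to j as 5.5 × (j's share), so j prefers to contribute only if that share exceeds 1/5.5 = 0.1818; otherwise keeping the unit dominates.
Player 1 and Player 3 are above the threshold, contributing 22 each; the remaining 5 contribute 0. Total contributed: 44.
The group account pays out 5.5 × 44 = 242.00 in total (split across the unequal shares, but the aggregate is all that matters for the group sum).
The 5 free-riders keep 22 each, adding 110. Group total = 110 + 242.00 = 352.00.

352.00 points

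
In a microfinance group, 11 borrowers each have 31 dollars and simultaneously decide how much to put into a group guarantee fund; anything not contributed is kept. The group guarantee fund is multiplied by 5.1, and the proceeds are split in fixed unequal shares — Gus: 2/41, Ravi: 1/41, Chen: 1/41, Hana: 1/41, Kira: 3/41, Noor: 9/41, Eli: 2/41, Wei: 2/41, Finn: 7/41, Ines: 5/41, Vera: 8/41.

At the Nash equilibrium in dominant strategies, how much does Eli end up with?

38.71 dollars

For player j, contributing a unit is worthwhile iff 5.1 × (j's share) ≥ 1, i.e. iff j's share is at least 0.1961.
Only Noor (9/41) clears that bar, contributing 31; the remaining 10 contribute 0. Total contributed: 31.
Eli keeps 31 and receives 5.1 × 31 × 2/41 = 7.71 from the group guarantee fund, for a payoff of 38.71.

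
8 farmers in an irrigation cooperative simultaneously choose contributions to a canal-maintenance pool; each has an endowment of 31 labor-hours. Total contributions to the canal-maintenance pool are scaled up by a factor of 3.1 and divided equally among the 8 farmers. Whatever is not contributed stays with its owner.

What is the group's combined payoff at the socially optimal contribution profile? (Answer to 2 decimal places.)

768.80 labor-hours

Each contributed unit returns 3.100 to the group as a whole (0.3875 to each of 8 players), which exceeds 1, so the social optimum is full contribution: group total = 3.100 × 248 = 768.80.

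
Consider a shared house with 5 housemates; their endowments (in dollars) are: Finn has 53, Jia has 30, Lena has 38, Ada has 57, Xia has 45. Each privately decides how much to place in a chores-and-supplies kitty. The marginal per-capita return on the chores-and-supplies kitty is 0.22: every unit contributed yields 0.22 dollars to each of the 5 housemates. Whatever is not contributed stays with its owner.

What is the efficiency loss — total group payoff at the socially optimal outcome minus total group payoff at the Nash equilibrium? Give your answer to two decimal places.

22.30 dollars

The private return per contributed unit is 0.22 < 1 for everyone, so the Nash equilibrium is zero contribution and the group total is Σ E_j = 53 + 30 + 38 + 57 + 45 = 223.
Each contributed unit returns 1.100 to the group, so the social optimum is full contribution by everyone: group total = 1.100 × 223 = 245.30.
Efficiency loss = (1.100 − 1) × 223 = 22.30.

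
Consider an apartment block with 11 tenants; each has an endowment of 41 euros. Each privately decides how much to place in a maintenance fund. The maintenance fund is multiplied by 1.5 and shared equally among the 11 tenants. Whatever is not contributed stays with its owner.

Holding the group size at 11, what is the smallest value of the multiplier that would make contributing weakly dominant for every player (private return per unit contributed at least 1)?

A contributed unit returns (multiplier)/11 to its contributor.
This reaches 1 exactly when the multiplier is 11.

11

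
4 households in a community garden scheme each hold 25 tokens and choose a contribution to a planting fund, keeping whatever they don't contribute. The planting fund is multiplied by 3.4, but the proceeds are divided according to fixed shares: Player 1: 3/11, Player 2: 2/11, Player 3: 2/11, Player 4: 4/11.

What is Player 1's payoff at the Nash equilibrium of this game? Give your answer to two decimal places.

48.18 tokens

Each unit j contributes comes back to j as 3.4 × (j's share), so j prefers to contribute only if that share exceeds 1/3.4 = 0.2941; otherwise keeping the unit dominates.
The only share above 0.2941 is Player 4's 4/11, contributing 25; the remaining 3 contribute 0. Total contributed: 25.
Player 1 keeps 25 and receives 3.4 × 25 × 3/11 = 23.18 from the planting fund, for a payoff of 48.18.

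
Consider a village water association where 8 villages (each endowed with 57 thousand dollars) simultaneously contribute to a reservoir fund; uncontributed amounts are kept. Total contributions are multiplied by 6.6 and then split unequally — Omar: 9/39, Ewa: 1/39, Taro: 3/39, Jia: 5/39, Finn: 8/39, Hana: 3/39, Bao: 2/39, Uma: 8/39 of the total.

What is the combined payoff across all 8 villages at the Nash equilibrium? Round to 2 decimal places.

Player j's private return per contributed unit is 6.6 × (j's share). Contributing is weakly dominant for j when that share is at least 1/6.6 = 0.1515, and contributing 0 is dominant otherwise.
The shares above 0.1515 belong to Omar, Finn and Uma, contributing 57 each; the remaining 5 contribute 0. Total contributed: 171.
The reservoir fund pays out 6.6 × 171 = 1128.60 in total (split across the unequal shares, but the aggregate is all that matters for the group sum).
The 5 free-riders keep 57 each, adding 285. Group total = 285 + 1128.60 = 1413.60.

1413.60 thousand dollars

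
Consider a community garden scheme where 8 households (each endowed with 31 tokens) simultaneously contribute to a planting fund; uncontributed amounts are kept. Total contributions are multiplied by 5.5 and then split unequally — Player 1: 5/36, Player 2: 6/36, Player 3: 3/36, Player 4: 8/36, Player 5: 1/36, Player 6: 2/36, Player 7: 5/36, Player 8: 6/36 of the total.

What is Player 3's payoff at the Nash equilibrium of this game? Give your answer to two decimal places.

Player j's private return per contributed unit is 5.5 × (j's share). Contributing is weakly dominant for j when that share is at least 1/5.5 = 0.1818, and contributing 0 is dominant otherwise.
The only share above 0.1818 is Player 4's 8/36, contributing 31; the remaining 7 contribute 0. Total contributed: 31.
Player 3 keeps 31 and receives 5.5 × 31 × 3/36 = 14.21 from the planting fund, for a payoff of 45.21.

45.21 tokens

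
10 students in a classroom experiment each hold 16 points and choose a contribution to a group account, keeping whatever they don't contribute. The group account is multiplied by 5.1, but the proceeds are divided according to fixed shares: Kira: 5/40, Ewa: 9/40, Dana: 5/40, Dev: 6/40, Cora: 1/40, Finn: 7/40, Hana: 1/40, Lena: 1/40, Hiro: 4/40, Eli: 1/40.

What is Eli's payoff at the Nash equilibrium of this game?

Each unit j contributes comes back to j as 5.1 × (j's share), so j prefers to contribute only if that share exceeds 1/5.1 = 0.1961; otherwise keeping the unit dominates.
Ewa alone (share 9/40) is above the threshold, contributing 16; the remaining 9 contribute 0. Total contributed: 16.
Eli keeps 16 and receives 5.1 × 16 × 1/40 = 2.04 from the group account, for a payoff of 18.04.

18.04 points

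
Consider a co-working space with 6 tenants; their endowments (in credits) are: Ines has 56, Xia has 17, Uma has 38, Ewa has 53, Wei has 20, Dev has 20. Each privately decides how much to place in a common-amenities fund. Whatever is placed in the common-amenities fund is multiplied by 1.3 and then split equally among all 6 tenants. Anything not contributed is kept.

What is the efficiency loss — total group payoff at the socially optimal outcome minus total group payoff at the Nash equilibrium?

The private return per contributed unit is 1.3/6 = 0.2167 < 1 for every player regardless of endowment, so the Nash equilibrium is zero contribution and the group total is Σ E_j = 56 + 17 + 38 + 53 + 20 + 20 = 204.
Each contributed unit returns 1.300 to the group, so the social optimum is full contribution by everyone: group total = 1.300 × 204 = 265.20.
Efficiency loss = (1.300 − 1) × 204 = 61.20.

61.20 credits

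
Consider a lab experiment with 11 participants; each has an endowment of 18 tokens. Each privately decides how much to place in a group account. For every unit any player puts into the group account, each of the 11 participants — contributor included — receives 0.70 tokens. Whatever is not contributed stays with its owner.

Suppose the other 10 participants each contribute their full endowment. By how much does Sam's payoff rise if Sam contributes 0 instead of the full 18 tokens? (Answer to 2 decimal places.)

Switching from a contribution of 18 to 0 lets Sam keep an extra 18 tokens, but lowers the group account by 18, which costs Sam their own share of that drop: 0.70 × 18 = 12.60.
Net gain = 18 − 12.60 = 5.40. The private return per contributed unit (0.70) is below 1, so free-riding is indeed the best response regardless of what the others do.

5.40 tokens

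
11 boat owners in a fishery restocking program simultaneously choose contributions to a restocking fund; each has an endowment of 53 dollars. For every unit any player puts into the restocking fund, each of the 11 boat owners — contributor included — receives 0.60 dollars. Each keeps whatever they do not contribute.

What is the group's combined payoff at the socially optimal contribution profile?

Each contributed unit returns 6.600 to the group as a whole (0.60 to each of 11 players), which exceeds 1, so the social optimum is full contribution: group total = 6.600 × 583 = 3847.80.

3847.80 dollars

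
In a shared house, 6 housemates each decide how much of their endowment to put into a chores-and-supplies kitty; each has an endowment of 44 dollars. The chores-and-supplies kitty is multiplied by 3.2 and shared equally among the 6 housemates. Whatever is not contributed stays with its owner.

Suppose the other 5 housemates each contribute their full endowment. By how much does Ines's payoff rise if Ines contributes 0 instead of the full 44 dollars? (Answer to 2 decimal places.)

20.53 dollars

Switching from a contribution of 44 to 0 lets Ines keep an extra 44 dollars, but lowers the chores-and-supplies kitty by 44, which costs Ines their own share of that drop: 3.2/6 × 44 = 23.47.
Net gain = 44 − 23.47 = 20.53. The private return per contributed unit (0.5333) is below 1, so free-riding is indeed the best response regardless of what the others do.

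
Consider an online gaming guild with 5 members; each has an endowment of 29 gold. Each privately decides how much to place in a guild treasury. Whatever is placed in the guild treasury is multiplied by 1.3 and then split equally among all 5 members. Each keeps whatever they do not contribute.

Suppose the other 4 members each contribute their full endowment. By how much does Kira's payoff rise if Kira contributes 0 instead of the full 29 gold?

21.46 gold

Switching from a contribution of 29 to 0 lets Kira keep an extra 29 gold, but lowers the guild treasury by 29, which costs Kira their own share of that drop: 1.3/5 × 29 = 7.54.
Net gain = 29 − 7.54 = 21.46. The private return per contributed unit (0.2600) is below 1, so free-riding is indeed the best response regardless of what the others do.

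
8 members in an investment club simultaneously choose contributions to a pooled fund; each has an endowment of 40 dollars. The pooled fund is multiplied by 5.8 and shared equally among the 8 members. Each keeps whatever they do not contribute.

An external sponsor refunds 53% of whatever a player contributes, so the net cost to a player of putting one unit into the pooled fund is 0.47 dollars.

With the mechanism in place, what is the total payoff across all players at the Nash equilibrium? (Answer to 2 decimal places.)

The effective private return per unit is now (5.8/8) / 0.47 = 1.5426 > 1, so every player's dominant strategy flips to full contribution.
So the Nash equilibrium is full contribution by all 8; the group earns 8 × (40 × 0.53 + 5.8 × 40) = 2025.60.

2025.60 dollars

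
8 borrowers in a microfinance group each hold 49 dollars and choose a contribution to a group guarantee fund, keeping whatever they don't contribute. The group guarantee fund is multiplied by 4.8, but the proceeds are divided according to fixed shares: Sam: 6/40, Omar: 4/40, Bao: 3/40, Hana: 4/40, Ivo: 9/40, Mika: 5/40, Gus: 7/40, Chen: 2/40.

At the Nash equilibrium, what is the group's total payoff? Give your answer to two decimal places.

578.20 dollars

A player with share s gets back 4.8·s per unit contributed, so full contribution is dominant for anyone with s > 1/4.8 = 0.2083 and zero contribution is dominant for anyone below.
Only Ivo (9/40) clears that bar, contributing 49; the remaining 7 contribute 0. Total contributed: 49.
The group guarantee fund pays out 4.8 × 49 = 235.20 in total (split across the unequal shares, but the aggregate is all that matters for the group sum).
The 7 free-riders keep 49 each, adding 343. Group total = 343 + 235.20 = 578.20.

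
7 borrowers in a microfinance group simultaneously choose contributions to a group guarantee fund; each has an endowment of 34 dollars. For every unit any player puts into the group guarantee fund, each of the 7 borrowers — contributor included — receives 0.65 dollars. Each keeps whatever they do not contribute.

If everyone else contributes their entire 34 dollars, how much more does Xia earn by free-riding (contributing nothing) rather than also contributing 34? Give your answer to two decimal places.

11.90 dollars

Switching from a contribution of 34 to 0 lets Xia keep an extra 34 dollars, but lowers the group guarantee fund by 34, which costs Xia their own share of that drop: 0.65 × 34 = 22.10.
Net gain = 34 − 22.10 = 11.90. The private return per contributed unit (0.65) is below 1, so free-riding is indeed the best response regardless of what the others do.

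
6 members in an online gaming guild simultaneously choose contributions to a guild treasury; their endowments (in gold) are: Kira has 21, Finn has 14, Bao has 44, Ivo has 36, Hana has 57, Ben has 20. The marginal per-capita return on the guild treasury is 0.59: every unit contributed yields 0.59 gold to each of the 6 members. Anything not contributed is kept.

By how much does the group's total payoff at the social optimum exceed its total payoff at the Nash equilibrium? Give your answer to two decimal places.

The private return per contributed unit is 0.59 < 1 for everyone, so the Nash equilibrium is zero contribution and the group total is Σ E_j = 21 + 14 + 44 + 36 + 57 + 20 = 192.
Each contributed unit returns 3.540 to the group, so the social optimum is full contribution by everyone: group total = 3.540 × 192 = 679.68.
Efficiency loss = (3.540 − 1) × 192 = 487.68.

487.68 gold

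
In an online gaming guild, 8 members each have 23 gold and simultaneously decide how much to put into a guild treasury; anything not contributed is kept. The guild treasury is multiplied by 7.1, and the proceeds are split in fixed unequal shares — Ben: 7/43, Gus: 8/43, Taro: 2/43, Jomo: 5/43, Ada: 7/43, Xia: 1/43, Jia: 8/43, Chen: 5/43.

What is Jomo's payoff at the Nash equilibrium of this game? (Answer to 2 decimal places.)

Each unit j contributes comes back to j as 7.1 × (j's share), so j prefers to contribute only if that share exceeds 1/7.1 = 0.1408; otherwise keeping the unit dominates.
The shares above 0.1408 belong to Ben, Gus, Ada and Jia, contributing 23 each; the remaining 4 contribute 0. Total contributed: 92.
Jomo keeps 23 and receives 7.1 × 92 × 5/43 = 75.95 from the guild treasury, for a payoff of 98.95.

98.95 gold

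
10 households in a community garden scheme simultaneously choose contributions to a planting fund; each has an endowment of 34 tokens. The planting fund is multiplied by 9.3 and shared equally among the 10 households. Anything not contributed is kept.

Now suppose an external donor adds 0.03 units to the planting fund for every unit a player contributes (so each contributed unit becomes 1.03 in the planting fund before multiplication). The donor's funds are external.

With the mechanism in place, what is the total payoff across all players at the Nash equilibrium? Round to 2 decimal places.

Even with the mechanism, each unit contributed returns only 9.3 × 1.03 / 10 = 0.9579 per unit of net cost, so contributing nothing is still dominant.
At the Nash equilibrium no one contributes; group total payoff = 10 × 34 = 340.

340.00 tokens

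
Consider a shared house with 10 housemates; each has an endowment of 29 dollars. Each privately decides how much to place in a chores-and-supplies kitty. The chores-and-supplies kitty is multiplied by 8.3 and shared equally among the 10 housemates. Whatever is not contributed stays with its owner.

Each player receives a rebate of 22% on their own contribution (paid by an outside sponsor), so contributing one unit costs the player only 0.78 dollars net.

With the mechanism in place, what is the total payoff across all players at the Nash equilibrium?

The effective private return per unit is now (8.3/10) / 0.78 = 1.0641 > 1, so every player's dominant strategy flips to full contribution.
So the Nash equilibrium is full contribution by all 10; the group earns 10 × (29 × 0.22 + 8.3 × 29) = 2470.80.

2470.80 dollars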